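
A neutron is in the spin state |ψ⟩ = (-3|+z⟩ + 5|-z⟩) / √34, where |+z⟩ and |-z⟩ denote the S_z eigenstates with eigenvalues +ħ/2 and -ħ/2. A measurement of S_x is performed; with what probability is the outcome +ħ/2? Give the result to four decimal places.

0.0588

|+x⟩ = (|+z⟩ + |-z⟩)/√2, so ⟨+x|ψ⟩ = (2) / (√2·√34).
P = |2|² / 68 = 4/68.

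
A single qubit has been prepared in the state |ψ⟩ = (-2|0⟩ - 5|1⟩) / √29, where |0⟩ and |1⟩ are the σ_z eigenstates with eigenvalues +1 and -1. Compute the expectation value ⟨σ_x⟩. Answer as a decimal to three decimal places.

⟨σ_x⟩ = 2 Re(a* b)/(|a|²+|b|²) with a = -2, b = -5.
a* b = 10, so ⟨σ_x⟩ = 20/29.

0.690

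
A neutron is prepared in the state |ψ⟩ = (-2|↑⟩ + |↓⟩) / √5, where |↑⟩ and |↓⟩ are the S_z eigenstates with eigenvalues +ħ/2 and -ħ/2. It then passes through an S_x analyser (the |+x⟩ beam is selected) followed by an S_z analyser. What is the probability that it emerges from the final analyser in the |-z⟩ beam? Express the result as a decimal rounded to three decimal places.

0.050

First analyser (S_x): P(|+x⟩) = |⟨+x|ψ⟩|² = 1/10.
After stage 1 the state is |+x⟩; P(|-z⟩) = |⟨-z|+x⟩|² = 1/2.
Joint probability = 1/10 × 1/2 = 0.050.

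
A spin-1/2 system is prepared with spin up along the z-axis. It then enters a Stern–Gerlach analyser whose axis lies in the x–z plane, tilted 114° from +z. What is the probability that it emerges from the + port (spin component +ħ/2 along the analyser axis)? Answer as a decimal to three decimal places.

0.297

For spin-½, the probability of finding spin-up along an axis at angle θ to the initial spin direction is cos²(θ/2); spin-down is sin²(θ/2).
θ = 114°, so P = cos²(57°) ≈ 0.297.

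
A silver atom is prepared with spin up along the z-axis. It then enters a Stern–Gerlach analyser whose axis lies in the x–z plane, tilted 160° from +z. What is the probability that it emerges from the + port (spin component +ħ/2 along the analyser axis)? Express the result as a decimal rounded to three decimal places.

For spin-½, the probability of finding spin-up along an axis at angle θ to the initial spin direction is cos²(θ/2); spin-down is sin²(θ/2).
θ = 160°, so P = cos²(80°) ≈ 0.030.

0.030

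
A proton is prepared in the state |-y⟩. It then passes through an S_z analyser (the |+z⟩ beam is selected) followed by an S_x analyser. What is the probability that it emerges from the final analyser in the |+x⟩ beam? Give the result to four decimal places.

0.2500

First analyser (S_z): from |-y⟩, P(|+z⟩) = 1/2.
After stage 1 the state is |+z⟩; P(|+x⟩) = |⟨+x|+z⟩|² = 1/2.
Joint probability = 1/2 × 1/2 = 0.2500.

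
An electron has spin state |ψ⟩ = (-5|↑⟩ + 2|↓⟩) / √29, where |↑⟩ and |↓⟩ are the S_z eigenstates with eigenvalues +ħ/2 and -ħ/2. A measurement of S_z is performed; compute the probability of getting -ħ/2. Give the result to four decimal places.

The -ħ/2 outcome corresponds to |↓⟩. Its amplitude in |ψ⟩ is 2/√29.
P = |2|² / 29 = 4/29.

0.1379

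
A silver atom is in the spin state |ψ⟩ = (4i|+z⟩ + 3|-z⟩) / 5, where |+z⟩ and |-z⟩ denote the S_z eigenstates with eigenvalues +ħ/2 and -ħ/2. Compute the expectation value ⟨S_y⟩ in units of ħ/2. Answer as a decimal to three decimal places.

⟨σ_y⟩ = 2 Im(a* b)/(|a|²+|b|²) with a = 4i, b = 3.
a* b = -12i, so ⟨σ_y⟩ = -24/25.
⟨S_y⟩ = (ħ/2)·⟨σ_y⟩.

-0.960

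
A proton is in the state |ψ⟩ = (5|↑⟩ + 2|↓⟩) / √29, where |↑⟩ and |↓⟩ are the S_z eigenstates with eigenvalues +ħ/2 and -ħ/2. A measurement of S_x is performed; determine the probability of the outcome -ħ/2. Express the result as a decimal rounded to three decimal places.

0.155

|-x⟩ = (|↑⟩ - |↓⟩)/√2, so ⟨-x|ψ⟩ = (3) / (√2·√29).
P = |3|² / 58 = 9/58.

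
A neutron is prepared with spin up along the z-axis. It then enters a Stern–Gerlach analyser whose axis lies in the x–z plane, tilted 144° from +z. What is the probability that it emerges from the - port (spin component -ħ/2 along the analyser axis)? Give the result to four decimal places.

0.9045

For spin-½, the probability of finding spin-up along an axis at angle θ to the initial spin direction is cos²(θ/2); spin-down is sin²(θ/2).
θ = 144°, so P = sin²(72°) ≈ 0.9045.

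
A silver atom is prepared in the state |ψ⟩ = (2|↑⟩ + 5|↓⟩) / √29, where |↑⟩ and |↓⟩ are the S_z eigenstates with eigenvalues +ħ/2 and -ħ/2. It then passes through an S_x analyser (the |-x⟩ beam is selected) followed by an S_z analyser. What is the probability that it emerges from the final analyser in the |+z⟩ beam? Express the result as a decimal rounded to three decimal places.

0.078

First analyser (S_x): P(|-x⟩) = |⟨-x|ψ⟩|² = 9/58.
After stage 1 the state is |-x⟩; P(|+z⟩) = |⟨+z|-x⟩|² = 1/2.
Joint probability = 9/58 × 1/2 = 0.078.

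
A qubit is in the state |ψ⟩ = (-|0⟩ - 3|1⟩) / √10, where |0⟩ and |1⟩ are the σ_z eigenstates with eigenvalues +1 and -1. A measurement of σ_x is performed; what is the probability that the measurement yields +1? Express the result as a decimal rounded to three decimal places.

|+x⟩ = (|0⟩ + |1⟩)/√2, so ⟨+x|ψ⟩ = (-4) / (√2·√10).
P = |-4|² / 20 = 16/20.

0.800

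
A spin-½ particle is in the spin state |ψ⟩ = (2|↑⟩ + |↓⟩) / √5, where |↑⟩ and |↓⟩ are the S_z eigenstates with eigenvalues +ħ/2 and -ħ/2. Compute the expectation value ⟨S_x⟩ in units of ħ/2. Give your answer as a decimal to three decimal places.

0.800

⟨σ_x⟩ = 2 Re(a* b)/(|a|²+|b|²) with a = 2, b = 1.
a* b = 2, so ⟨σ_x⟩ = 4/5.
⟨S_x⟩ = (ħ/2)·⟨σ_x⟩.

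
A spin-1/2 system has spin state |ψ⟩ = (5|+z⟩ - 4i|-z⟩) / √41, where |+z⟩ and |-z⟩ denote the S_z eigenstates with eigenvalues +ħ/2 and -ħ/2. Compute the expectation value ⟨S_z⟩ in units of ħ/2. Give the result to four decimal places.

0.2195

⟨σ_z⟩ = |a|² - |b|² divided by |a|²+|b|², with a, b the |+z⟩, |-z⟩ amplitudes.
= (25 - 16)/41 = 9/41.
⟨S_z⟩ = (ħ/2)·⟨σ_z⟩.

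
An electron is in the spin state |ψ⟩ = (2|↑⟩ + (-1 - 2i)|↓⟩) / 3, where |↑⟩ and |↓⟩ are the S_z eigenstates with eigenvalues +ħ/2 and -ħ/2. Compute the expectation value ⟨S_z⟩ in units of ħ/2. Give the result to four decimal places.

⟨σ_z⟩ = |a|² - |b|² divided by |a|²+|b|², with a, b the |↑⟩, |↓⟩ amplitudes.
= (4 - 5)/9 = -1/9.
⟨S_z⟩ = (ħ/2)·⟨σ_z⟩.

-0.1111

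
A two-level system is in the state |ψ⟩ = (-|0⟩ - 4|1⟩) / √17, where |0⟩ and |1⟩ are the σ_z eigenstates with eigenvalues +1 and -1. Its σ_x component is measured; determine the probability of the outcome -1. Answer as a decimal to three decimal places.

0.265

|-x⟩ = (|0⟩ - |1⟩)/√2, so ⟨-x|ψ⟩ = (3) / (√2·√17).
P = |3|² / 34 = 9/34.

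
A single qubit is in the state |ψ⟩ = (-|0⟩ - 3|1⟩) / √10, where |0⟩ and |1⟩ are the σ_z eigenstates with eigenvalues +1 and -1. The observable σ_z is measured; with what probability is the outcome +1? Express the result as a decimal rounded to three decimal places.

0.100

The +1 outcome corresponds to |0⟩. Its amplitude in |ψ⟩ is -1/√10.
P = |-1|² / 10 = 1/10.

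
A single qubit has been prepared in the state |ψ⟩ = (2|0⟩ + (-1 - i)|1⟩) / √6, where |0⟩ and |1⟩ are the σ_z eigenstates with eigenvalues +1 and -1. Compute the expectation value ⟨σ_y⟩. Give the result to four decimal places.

⟨σ_y⟩ = 2 Im(a* b)/(|a|²+|b|²) with a = 2, b = (-1 - i).
a* b = (-2 - 2i), so ⟨σ_y⟩ = -4/6.

-0.6667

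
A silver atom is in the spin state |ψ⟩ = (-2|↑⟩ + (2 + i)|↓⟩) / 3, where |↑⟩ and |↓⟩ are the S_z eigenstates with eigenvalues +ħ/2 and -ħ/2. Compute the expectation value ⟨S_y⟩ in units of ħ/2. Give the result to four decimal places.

-0.4444

⟨σ_y⟩ = 2 Im(a* b)/(|a|²+|b|²) with a = -2, b = (2 + i).
a* b = (-4 - 2i), so ⟨σ_y⟩ = -4/9.
⟨S_y⟩ = (ħ/2)·⟨σ_y⟩.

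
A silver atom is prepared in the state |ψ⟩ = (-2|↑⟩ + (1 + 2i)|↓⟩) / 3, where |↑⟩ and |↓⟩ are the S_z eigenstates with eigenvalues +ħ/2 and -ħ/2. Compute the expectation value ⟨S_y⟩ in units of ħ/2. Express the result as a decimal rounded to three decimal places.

-0.889

⟨σ_y⟩ = 2 Im(a* b)/(|a|²+|b|²) with a = -2, b = (1 + 2i).
a* b = (-2 - 4i), so ⟨σ_y⟩ = -8/9.
⟨S_y⟩ = (ħ/2)·⟨σ_y⟩.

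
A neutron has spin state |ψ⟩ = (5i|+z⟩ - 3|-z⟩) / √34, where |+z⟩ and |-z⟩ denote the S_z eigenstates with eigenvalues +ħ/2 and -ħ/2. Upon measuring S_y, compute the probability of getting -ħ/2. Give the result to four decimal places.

0.0588

|-y⟩ = (|+z⟩ - i|-z⟩)/√2, so ⟨-y|ψ⟩ = (2i) / (√2·√34).
P = |2i|² / 68 = 4/68.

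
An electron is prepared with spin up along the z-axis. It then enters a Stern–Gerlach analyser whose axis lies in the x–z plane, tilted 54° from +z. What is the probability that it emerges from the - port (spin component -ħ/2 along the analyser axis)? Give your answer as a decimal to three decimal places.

0.206

For spin-½, the probability of finding spin-up along an axis at angle θ to the initial spin direction is cos²(θ/2); spin-down is sin²(θ/2).
θ = 54°, so P = sin²(27°) ≈ 0.206.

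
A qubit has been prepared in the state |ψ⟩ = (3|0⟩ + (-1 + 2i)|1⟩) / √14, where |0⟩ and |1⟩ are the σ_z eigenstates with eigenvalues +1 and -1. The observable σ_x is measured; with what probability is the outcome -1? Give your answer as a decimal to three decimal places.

|-x⟩ = (|0⟩ - |1⟩)/√2, so ⟨-x|ψ⟩ = (4 - 2i) / (√2·√14).
P = |4 - 2i|² / 28 = 20/28.

0.714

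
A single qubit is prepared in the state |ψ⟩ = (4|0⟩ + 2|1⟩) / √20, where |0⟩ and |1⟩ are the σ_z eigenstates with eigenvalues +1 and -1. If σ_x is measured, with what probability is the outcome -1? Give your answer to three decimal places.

|-x⟩ = (|0⟩ - |1⟩)/√2, so ⟨-x|ψ⟩ = (2) / (√2·√20).
P = |2|² / 40 = 4/40.

0.100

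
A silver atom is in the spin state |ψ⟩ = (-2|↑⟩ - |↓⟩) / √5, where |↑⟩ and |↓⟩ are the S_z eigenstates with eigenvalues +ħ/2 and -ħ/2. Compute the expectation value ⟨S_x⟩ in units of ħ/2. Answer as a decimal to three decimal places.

⟨σ_x⟩ = 2 Re(a* b)/(|a|²+|b|²) with a = -2, b = -1.
a* b = 2, so ⟨σ_x⟩ = 4/5.
⟨S_x⟩ = (ħ/2)·⟨σ_x⟩.

0.800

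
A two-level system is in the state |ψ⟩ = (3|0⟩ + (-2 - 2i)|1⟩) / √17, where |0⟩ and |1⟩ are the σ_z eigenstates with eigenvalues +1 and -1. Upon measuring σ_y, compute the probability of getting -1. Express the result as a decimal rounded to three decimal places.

0.853

|-y⟩ = (|0⟩ - i|1⟩)/√2, so ⟨-y|ψ⟩ = (5 - 2i) / (√2·√17).
P = |5 - 2i|² / 34 = 29/34.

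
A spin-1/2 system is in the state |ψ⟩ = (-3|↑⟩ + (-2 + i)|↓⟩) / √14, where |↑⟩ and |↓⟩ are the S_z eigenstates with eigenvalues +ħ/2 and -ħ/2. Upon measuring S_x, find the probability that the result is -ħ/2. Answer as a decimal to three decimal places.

|-x⟩ = (|↑⟩ - |↓⟩)/√2, so ⟨-x|ψ⟩ = (-1 - i) / (√2·√14).
P = |-1 - i|² / 28 = 2/28.

0.071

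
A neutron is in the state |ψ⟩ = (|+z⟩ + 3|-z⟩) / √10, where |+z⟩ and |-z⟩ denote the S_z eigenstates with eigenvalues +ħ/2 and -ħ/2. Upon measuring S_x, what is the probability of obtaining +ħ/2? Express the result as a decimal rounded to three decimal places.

0.800

|+x⟩ = (|+z⟩ + |-z⟩)/√2, so ⟨+x|ψ⟩ = (4) / (√2·√10).
P = |4|² / 20 = 16/20.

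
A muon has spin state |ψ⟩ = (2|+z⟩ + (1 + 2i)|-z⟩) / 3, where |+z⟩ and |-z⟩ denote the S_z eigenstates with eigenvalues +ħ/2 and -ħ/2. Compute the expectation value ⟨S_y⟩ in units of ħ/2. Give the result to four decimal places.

0.8889

⟨σ_y⟩ = 2 Im(a* b)/(|a|²+|b|²) with a = 2, b = (1 + 2i).
a* b = (2 + 4i), so ⟨σ_y⟩ = 8/9.
⟨S_y⟩ = (ħ/2)·⟨σ_y⟩.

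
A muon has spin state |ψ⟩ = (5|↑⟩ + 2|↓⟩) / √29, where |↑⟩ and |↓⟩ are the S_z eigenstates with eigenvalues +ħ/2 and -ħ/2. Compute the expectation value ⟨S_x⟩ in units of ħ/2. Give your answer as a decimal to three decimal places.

0.690

⟨σ_x⟩ = 2 Re(a* b)/(|a|²+|b|²) with a = 5, b = 2.
a* b = 10, so ⟨σ_x⟩ = 20/29.
⟨S_x⟩ = (ħ/2)·⟨σ_x⟩.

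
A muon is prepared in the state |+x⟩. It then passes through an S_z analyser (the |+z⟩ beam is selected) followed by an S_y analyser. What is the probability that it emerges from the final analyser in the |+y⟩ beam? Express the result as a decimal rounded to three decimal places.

First analyser (S_z): from |+x⟩, P(|+z⟩) = 1/2.
After stage 1 the state is |+z⟩; P(|+y⟩) = |⟨+y|+z⟩|² = 1/2.
Joint probability = 1/2 × 1/2 = 0.250.

0.250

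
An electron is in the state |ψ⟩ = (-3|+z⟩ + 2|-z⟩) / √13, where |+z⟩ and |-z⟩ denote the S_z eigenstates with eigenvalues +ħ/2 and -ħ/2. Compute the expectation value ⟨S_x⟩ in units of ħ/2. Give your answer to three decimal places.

⟨σ_x⟩ = 2 Re(a* b)/(|a|²+|b|²) with a = -3, b = 2.
a* b = -6, so ⟨σ_x⟩ = -12/13.
⟨S_x⟩ = (ħ/2)·⟨σ_x⟩.

-0.923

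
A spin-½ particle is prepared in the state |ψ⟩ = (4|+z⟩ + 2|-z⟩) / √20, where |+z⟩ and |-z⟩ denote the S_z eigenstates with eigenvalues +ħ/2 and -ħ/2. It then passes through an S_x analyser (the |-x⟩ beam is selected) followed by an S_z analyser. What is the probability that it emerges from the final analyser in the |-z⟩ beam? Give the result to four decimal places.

First analyser (S_x): P(|-x⟩) = |⟨-x|ψ⟩|² = 4/40.
After stage 1 the state is |-x⟩; P(|-z⟩) = |⟨-z|-x⟩|² = 1/2.
Joint probability = 4/40 × 1/2 = 0.0500.

0.0500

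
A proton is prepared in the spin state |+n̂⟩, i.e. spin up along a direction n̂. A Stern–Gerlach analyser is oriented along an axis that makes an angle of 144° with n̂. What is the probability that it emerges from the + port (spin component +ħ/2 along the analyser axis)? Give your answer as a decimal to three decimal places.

For spin-½, the probability of finding spin-up along an axis at angle θ to the initial spin direction is cos²(θ/2); spin-down is sin²(θ/2).
θ = 144°, so P = cos²(72°) ≈ 0.095.

0.095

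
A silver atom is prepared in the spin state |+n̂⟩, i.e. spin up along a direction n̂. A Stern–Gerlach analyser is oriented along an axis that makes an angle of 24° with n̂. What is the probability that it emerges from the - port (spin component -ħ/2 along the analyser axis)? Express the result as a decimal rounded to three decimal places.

For spin-½, the probability of finding spin-up along an axis at angle θ to the initial spin direction is cos²(θ/2); spin-down is sin²(θ/2).
θ = 24°, so P = sin²(12°) ≈ 0.043.

0.043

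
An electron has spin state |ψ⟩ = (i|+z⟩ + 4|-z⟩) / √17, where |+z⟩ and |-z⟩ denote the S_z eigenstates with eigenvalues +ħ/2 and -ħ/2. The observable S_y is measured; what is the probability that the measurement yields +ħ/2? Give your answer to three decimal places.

|+y⟩ = (|+z⟩ + i|-z⟩)/√2, so ⟨+y|ψ⟩ = (-3i) / (√2·√17).
P = |-3i|² / 34 = 9/34.

0.265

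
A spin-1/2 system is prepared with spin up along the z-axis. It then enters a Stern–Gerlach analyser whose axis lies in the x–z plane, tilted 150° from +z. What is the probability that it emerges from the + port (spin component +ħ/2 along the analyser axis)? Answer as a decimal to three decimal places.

For spin-½, the probability of finding spin-up along an axis at angle θ to the initial spin direction is cos²(θ/2); spin-down is sin²(θ/2).
θ = 150°, so P = cos²(75°) ≈ 0.067.

0.067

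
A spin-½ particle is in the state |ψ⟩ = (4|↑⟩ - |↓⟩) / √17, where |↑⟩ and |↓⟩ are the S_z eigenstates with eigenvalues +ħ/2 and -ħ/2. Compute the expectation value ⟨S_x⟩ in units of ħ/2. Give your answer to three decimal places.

⟨σ_x⟩ = 2 Re(a* b)/(|a|²+|b|²) with a = 4, b = -1.
a* b = -4, so ⟨σ_x⟩ = -8/17.
⟨S_x⟩ = (ħ/2)·⟨σ_x⟩.

-0.471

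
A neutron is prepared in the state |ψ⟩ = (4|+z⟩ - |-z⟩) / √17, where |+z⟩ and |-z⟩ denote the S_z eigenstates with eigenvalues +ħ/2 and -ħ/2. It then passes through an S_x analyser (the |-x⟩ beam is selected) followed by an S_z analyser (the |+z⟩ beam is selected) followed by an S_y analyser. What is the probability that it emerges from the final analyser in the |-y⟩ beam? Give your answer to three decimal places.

First analyser (S_x): P(|-x⟩) = |⟨-x|ψ⟩|² = 25/34.
After stage 1 the state is |-x⟩; P(|+z⟩) = |⟨+z|-x⟩|² = 1/2.
After stage 2 the state is |+z⟩; P(|-y⟩) = |⟨-y|+z⟩|² = 1/2.
Joint probability = 25/34 × 1/2 × 1/2 = 0.184.

0.184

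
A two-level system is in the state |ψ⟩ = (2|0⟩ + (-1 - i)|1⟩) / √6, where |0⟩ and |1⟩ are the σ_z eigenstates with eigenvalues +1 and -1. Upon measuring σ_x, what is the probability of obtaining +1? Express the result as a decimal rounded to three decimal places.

0.167

|+x⟩ = (|0⟩ + |1⟩)/√2, so ⟨+x|ψ⟩ = (1 - i) / (√2·√6).
P = |1 - i|² / 12 = 2/12.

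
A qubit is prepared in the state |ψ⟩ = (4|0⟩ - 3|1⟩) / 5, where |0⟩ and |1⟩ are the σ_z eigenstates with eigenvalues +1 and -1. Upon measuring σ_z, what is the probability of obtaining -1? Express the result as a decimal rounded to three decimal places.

0.360

The -1 outcome corresponds to |1⟩. Its amplitude in |ψ⟩ is -3/5.
P = |-3|² / 25 = 9/25.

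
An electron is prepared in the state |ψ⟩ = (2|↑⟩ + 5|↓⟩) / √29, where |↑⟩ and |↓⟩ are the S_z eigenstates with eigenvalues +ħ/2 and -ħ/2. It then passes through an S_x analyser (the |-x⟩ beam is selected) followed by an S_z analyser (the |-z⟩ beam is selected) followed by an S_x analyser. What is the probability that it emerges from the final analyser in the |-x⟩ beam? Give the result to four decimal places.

First analyser (S_x): P(|-x⟩) = |⟨-x|ψ⟩|² = 9/58.
After stage 1 the state is |-x⟩; P(|-z⟩) = |⟨-z|-x⟩|² = 1/2.
After stage 2 the state is |-z⟩; P(|-x⟩) = |⟨-x|-z⟩|² = 1/2.
Joint probability = 9/58 × 1/2 × 1/2 = 0.0388.

0.0388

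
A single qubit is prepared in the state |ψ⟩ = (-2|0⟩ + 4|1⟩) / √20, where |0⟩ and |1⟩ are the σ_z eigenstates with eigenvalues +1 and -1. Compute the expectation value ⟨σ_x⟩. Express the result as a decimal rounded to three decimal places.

-0.800

⟨σ_x⟩ = 2 Re(a* b)/(|a|²+|b|²) with a = -2, b = 4.
a* b = -8, so ⟨σ_x⟩ = -16/20.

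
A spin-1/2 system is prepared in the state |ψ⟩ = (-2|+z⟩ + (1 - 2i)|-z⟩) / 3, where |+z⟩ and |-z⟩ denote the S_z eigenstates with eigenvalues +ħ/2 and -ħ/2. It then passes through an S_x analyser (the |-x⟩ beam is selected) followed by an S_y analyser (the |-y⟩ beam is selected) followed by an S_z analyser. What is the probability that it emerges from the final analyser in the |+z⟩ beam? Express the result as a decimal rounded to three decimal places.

First analyser (S_x): P(|-x⟩) = |⟨-x|ψ⟩|² = 13/18.
After stage 1 the state is |-x⟩; P(|-y⟩) = |⟨-y|-x⟩|² = 1/2.
After stage 2 the state is |-y⟩; P(|+z⟩) = |⟨+z|-y⟩|² = 1/2.
Joint probability = 13/18 × 1/2 × 1/2 = 0.181.

0.181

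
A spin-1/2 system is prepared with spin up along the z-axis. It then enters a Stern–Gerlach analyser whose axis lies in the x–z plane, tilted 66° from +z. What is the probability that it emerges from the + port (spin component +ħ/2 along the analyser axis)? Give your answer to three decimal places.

For spin-½, the probability of finding spin-up along an axis at angle θ to the initial spin direction is cos²(θ/2); spin-down is sin²(θ/2).
θ = 66°, so P = cos²(33°) ≈ 0.703.

0.703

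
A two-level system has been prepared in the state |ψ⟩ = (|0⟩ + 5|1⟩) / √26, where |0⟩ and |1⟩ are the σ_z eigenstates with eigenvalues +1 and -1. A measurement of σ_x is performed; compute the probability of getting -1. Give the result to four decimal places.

0.3077

|-x⟩ = (|0⟩ - |1⟩)/√2, so ⟨-x|ψ⟩ = (-4) / (√2·√26).
P = |-4|² / 52 = 16/52.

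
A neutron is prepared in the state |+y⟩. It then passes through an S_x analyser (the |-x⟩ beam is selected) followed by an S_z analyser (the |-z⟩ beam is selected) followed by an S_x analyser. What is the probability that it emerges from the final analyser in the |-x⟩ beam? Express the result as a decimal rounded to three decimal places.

0.125

First analyser (S_x): from |+y⟩, P(|-x⟩) = 1/2.
After stage 1 the state is |-x⟩; P(|-z⟩) = |⟨-z|-x⟩|² = 1/2.
After stage 2 the state is |-z⟩; P(|-x⟩) = |⟨-x|-z⟩|² = 1/2.
Joint probability = 1/2 × 1/2 × 1/2 = 0.125.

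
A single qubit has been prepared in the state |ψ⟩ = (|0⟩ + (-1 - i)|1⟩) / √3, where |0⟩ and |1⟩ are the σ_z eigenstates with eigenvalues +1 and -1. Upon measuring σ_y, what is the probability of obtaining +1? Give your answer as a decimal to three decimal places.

|+y⟩ = (|0⟩ + i|1⟩)/√2, so ⟨+y|ψ⟩ = (i) / (√2·√3).
P = |i|² / 6 = 1/6.

0.167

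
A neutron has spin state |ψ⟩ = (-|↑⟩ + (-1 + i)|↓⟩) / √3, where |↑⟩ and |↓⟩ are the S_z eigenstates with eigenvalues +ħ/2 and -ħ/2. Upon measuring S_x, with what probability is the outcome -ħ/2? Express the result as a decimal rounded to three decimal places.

0.167

|-x⟩ = (|↑⟩ - |↓⟩)/√2, so ⟨-x|ψ⟩ = (-i) / (√2·√3).
P = |-i|² / 6 = 1/6.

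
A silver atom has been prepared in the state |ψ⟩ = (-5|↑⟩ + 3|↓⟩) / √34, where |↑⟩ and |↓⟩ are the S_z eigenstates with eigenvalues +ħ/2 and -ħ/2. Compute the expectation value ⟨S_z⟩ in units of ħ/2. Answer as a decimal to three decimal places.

0.471

⟨σ_z⟩ = |a|² - |b|² divided by |a|²+|b|², with a, b the |↑⟩, |↓⟩ amplitudes.
= (25 - 9)/34 = 16/34.
⟨S_z⟩ = (ħ/2)·⟨σ_z⟩.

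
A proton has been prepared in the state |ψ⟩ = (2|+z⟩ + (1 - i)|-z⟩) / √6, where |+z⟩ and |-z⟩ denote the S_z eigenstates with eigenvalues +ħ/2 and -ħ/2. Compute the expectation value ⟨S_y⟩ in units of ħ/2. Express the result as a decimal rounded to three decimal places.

⟨σ_y⟩ = 2 Im(a* b)/(|a|²+|b|²) with a = 2, b = (1 - i).
a* b = (2 - 2i), so ⟨σ_y⟩ = -4/6.
⟨S_y⟩ = (ħ/2)·⟨σ_y⟩.

-0.667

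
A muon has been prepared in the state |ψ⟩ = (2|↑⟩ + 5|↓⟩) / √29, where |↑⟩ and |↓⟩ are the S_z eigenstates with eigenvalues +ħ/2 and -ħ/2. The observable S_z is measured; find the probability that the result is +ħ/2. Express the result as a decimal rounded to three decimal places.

0.138

The +ħ/2 outcome corresponds to |↑⟩. Its amplitude in |ψ⟩ is 2/√29.
P = |2|² / 29 = 4/29.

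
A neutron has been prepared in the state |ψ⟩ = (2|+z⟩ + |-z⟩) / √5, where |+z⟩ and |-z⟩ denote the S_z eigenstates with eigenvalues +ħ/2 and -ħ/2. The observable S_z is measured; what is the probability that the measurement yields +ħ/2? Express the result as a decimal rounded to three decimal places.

0.800

The +ħ/2 outcome corresponds to |+z⟩. Its amplitude in |ψ⟩ is 2/√5.
P = |2|² / 5 = 4/5.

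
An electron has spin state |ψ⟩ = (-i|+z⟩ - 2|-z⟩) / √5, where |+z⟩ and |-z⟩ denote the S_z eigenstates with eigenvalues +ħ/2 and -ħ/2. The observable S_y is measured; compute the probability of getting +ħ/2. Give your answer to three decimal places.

0.100

|+y⟩ = (|+z⟩ + i|-z⟩)/√2, so ⟨+y|ψ⟩ = (i) / (√2·√5).
P = |i|² / 10 = 1/10.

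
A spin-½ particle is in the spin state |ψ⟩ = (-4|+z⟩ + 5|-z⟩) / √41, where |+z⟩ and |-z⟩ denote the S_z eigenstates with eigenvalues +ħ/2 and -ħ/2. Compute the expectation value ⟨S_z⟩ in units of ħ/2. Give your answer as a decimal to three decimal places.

⟨σ_z⟩ = |a|² - |b|² divided by |a|²+|b|², with a, b the |+z⟩, |-z⟩ amplitudes.
= (16 - 25)/41 = -9/41.
⟨S_z⟩ = (ħ/2)·⟨σ_z⟩.

-0.220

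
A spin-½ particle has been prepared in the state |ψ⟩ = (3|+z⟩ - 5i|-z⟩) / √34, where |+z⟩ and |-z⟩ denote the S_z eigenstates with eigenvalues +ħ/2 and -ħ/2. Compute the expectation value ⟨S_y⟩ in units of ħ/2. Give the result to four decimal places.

-0.8824

⟨σ_y⟩ = 2 Im(a* b)/(|a|²+|b|²) with a = 3, b = -5i.
a* b = -15i, so ⟨σ_y⟩ = -30/34.
⟨S_y⟩ = (ħ/2)·⟨σ_y⟩.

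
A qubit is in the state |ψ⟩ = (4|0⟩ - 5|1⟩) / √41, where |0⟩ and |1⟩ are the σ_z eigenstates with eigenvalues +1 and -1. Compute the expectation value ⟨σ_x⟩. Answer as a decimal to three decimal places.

⟨σ_x⟩ = 2 Re(a* b)/(|a|²+|b|²) with a = 4, b = -5.
a* b = -20, so ⟨σ_x⟩ = -40/41.

-0.976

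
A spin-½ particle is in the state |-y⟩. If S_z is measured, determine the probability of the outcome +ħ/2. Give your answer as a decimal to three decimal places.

In the S_z basis, |-y⟩ = (|+z⟩ - i|-z⟩)/√2 and |+z⟩ = |+z⟩.
|⟨+z|-y⟩|² = 1/2.

0.500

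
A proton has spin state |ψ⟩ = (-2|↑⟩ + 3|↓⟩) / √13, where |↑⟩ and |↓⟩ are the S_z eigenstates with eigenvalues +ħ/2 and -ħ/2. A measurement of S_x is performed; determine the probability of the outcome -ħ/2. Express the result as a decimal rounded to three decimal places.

|-x⟩ = (|↑⟩ - |↓⟩)/√2, so ⟨-x|ψ⟩ = (-5) / (√2·√13).
P = |-5|² / 26 = 25/26.

0.962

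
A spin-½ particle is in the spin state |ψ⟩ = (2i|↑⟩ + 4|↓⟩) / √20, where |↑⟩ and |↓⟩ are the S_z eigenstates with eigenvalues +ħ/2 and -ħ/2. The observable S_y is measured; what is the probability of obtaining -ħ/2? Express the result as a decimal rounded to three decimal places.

0.900

|-y⟩ = (|↑⟩ - i|↓⟩)/√2, so ⟨-y|ψ⟩ = (6i) / (√2·√20).
P = |6i|² / 40 = 36/40.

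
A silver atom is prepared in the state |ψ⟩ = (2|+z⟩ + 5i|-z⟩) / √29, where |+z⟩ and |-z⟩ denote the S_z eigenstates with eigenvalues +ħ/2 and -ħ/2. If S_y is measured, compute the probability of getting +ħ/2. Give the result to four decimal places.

|+y⟩ = (|+z⟩ + i|-z⟩)/√2, so ⟨+y|ψ⟩ = (7) / (√2·√29).
P = |7|² / 58 = 49/58.

0.8448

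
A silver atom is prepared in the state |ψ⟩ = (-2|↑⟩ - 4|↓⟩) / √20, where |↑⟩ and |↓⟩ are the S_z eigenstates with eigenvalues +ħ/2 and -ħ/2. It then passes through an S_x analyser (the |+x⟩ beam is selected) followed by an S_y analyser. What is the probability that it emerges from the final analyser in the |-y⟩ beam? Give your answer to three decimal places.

0.450

First analyser (S_x): P(|+x⟩) = |⟨+x|ψ⟩|² = 36/40.
After stage 1 the state is |+x⟩; P(|-y⟩) = |⟨-y|+x⟩|² = 1/2.
Joint probability = 36/40 × 1/2 = 0.450.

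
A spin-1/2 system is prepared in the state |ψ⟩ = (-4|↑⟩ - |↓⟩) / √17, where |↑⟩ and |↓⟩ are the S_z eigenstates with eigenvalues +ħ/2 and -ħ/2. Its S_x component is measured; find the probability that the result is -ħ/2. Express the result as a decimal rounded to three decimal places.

|-x⟩ = (|↑⟩ - |↓⟩)/√2, so ⟨-x|ψ⟩ = (-3) / (√2·√17).
P = |-3|² / 34 = 9/34.

0.265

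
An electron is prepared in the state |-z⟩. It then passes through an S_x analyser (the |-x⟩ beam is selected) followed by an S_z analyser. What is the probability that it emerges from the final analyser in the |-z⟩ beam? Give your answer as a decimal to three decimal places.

0.250

First analyser (S_x): from |-z⟩, P(|-x⟩) = 1/2.
After stage 1 the state is |-x⟩; P(|-z⟩) = |⟨-z|-x⟩|² = 1/2.
Joint probability = 1/2 × 1/2 = 0.250.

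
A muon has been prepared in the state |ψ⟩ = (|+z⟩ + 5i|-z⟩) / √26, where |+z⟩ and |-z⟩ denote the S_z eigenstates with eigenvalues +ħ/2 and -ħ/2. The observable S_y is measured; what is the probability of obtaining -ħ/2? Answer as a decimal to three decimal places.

0.308

|-y⟩ = (|+z⟩ - i|-z⟩)/√2, so ⟨-y|ψ⟩ = (-4) / (√2·√26).
P = |-4|² / 52 = 16/52.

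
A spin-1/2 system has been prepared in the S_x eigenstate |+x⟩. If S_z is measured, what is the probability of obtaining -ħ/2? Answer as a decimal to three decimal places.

In the S_z basis, |+x⟩ = (|↑⟩ + |↓⟩)/√2 and |-z⟩ = |↓⟩.
|⟨-z|+x⟩|² = 1/2.

0.500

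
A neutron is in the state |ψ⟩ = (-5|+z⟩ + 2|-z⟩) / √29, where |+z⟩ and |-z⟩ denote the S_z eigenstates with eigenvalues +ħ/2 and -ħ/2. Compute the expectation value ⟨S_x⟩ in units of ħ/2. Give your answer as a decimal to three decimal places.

⟨σ_x⟩ = 2 Re(a* b)/(|a|²+|b|²) with a = -5, b = 2.
a* b = -10, so ⟨σ_x⟩ = -20/29.
⟨S_x⟩ = (ħ/2)·⟨σ_x⟩.

-0.690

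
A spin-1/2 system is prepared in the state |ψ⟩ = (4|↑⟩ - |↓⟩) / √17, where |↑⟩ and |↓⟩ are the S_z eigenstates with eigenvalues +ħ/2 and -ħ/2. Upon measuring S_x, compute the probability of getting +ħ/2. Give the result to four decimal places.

|+x⟩ = (|↑⟩ + |↓⟩)/√2, so ⟨+x|ψ⟩ = (3) / (√2·√17).
P = |3|² / 34 = 9/34.

0.2647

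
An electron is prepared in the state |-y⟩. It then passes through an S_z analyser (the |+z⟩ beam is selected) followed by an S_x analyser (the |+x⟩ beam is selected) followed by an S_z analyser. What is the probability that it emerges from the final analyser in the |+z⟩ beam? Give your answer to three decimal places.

0.125

First analyser (S_z): from |-y⟩, P(|+z⟩) = 1/2.
After stage 1 the state is |+z⟩; P(|+x⟩) = |⟨+x|+z⟩|² = 1/2.
After stage 2 the state is |+x⟩; P(|+z⟩) = |⟨+z|+x⟩|² = 1/2.
Joint probability = 1/2 × 1/2 × 1/2 = 0.125.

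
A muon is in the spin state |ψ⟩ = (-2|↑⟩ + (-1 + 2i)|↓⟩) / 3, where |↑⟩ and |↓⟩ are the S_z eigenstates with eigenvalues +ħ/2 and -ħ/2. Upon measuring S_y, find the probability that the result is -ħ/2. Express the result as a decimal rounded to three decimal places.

|-y⟩ = (|↑⟩ - i|↓⟩)/√2, so ⟨-y|ψ⟩ = (-4 - i) / (√2·3).
P = |-4 - i|² / 18 = 17/18.

0.944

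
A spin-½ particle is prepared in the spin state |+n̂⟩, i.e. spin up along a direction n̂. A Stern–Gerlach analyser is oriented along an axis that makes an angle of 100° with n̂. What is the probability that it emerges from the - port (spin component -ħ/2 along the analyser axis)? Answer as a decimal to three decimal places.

For spin-½, the probability of finding spin-up along an axis at angle θ to the initial spin direction is cos²(θ/2); spin-down is sin²(θ/2).
θ = 100°, so P = sin²(50°) ≈ 0.587.

0.587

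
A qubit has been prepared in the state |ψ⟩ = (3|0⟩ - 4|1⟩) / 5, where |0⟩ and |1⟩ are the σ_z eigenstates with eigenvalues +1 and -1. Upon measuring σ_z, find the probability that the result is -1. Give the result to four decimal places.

0.6400

The -1 outcome corresponds to |1⟩. Its amplitude in |ψ⟩ is -4/5.
P = |-4|² / 25 = 16/25.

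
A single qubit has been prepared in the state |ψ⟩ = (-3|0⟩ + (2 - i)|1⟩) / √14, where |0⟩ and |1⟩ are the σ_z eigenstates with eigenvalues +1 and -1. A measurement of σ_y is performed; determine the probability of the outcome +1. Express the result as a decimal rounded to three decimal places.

|+y⟩ = (|0⟩ + i|1⟩)/√2, so ⟨+y|ψ⟩ = (-4 - 2i) / (√2·√14).
P = |-4 - 2i|² / 28 = 20/28.

0.714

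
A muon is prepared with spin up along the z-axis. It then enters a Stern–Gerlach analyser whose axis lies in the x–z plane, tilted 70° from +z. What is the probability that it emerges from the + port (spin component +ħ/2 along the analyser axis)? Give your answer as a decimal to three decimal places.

0.671

For spin-½, the probability of finding spin-up along an axis at angle θ to the initial spin direction is cos²(θ/2); spin-down is sin²(θ/2).
θ = 70°, so P = cos²(35°) ≈ 0.671.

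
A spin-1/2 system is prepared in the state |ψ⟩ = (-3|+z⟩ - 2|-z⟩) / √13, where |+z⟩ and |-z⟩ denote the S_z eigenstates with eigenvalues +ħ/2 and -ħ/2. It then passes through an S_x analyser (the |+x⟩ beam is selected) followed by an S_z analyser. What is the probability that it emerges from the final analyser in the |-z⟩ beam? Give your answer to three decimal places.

First analyser (S_x): P(|+x⟩) = |⟨+x|ψ⟩|² = 25/26.
After stage 1 the state is |+x⟩; P(|-z⟩) = |⟨-z|+x⟩|² = 1/2.
Joint probability = 25/26 × 1/2 = 0.481.

0.481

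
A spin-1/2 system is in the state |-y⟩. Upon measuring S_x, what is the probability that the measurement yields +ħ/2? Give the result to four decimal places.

0.5000

In the S_z basis, |-y⟩ = (|↑⟩ - i|↓⟩)/√2 and |+x⟩ = (|↑⟩ + |↓⟩)/√2.
|⟨+x|-y⟩|² = 1/2.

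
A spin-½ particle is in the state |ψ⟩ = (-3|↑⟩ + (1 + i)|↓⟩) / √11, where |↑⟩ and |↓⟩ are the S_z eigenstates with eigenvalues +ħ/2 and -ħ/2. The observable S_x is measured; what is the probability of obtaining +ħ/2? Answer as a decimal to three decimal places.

|+x⟩ = (|↑⟩ + |↓⟩)/√2, so ⟨+x|ψ⟩ = (-2 + i) / (√2·√11).
P = |-2 + i|² / 22 = 5/22.

0.227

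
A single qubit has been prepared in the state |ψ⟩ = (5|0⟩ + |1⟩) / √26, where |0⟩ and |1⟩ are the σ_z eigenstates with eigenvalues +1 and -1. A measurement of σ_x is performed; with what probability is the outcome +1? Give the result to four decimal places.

0.6923

|+x⟩ = (|0⟩ + |1⟩)/√2, so ⟨+x|ψ⟩ = (6) / (√2·√26).
P = |6|² / 52 = 36/52.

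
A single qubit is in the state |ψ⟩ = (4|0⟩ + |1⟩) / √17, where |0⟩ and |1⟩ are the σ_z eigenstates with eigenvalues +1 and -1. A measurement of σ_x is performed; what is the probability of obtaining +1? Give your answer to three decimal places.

0.735

|+x⟩ = (|0⟩ + |1⟩)/√2, so ⟨+x|ψ⟩ = (5) / (√2·√17).
P = |5|² / 34 = 25/34.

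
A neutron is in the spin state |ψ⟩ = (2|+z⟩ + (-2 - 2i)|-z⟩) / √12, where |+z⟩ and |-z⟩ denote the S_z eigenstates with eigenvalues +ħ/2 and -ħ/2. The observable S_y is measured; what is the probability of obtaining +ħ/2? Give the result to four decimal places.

0.1667

|+y⟩ = (|+z⟩ + i|-z⟩)/√2, so ⟨+y|ψ⟩ = (2i) / (√2·√12).
P = |2i|² / 24 = 4/24.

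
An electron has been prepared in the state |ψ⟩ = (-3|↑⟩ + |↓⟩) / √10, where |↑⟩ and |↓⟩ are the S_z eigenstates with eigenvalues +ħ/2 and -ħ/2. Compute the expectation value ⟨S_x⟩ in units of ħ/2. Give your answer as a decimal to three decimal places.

-0.600

⟨σ_x⟩ = 2 Re(a* b)/(|a|²+|b|²) with a = -3, b = 1.
a* b = -3, so ⟨σ_x⟩ = -6/10.
⟨S_x⟩ = (ħ/2)·⟨σ_x⟩.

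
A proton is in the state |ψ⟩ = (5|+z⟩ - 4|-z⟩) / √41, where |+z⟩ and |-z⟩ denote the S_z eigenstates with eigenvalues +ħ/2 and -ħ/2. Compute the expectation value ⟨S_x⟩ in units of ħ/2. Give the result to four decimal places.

⟨σ_x⟩ = 2 Re(a* b)/(|a|²+|b|²) with a = 5, b = -4.
a* b = -20, so ⟨σ_x⟩ = -40/41.
⟨S_x⟩ = (ħ/2)·⟨σ_x⟩.

-0.9756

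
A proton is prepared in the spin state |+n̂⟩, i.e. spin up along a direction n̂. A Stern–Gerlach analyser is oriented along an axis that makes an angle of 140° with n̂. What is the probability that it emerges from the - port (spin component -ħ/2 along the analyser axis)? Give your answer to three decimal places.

For spin-½, the probability of finding spin-up along an axis at angle θ to the initial spin direction is cos²(θ/2); spin-down is sin²(θ/2).
θ = 140°, so P = sin²(70°) ≈ 0.883.

0.883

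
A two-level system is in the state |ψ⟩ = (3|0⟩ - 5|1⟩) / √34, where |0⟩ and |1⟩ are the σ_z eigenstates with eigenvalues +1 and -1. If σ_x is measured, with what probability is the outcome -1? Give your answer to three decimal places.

|-x⟩ = (|0⟩ - |1⟩)/√2, so ⟨-x|ψ⟩ = (8) / (√2·√34).
P = |8|² / 68 = 64/68.

0.941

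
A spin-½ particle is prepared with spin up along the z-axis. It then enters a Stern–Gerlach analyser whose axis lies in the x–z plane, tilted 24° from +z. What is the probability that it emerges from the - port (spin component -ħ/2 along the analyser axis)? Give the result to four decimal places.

0.0432

For spin-½, the probability of finding spin-up along an axis at angle θ to the initial spin direction is cos²(θ/2); spin-down is sin²(θ/2).
θ = 24°, so P = sin²(12°) ≈ 0.0432.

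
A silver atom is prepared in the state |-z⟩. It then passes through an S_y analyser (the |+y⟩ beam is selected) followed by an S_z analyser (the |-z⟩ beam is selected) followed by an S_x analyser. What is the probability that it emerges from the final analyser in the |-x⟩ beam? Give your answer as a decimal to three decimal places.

0.125

First analyser (S_y): from |-z⟩, P(|+y⟩) = 1/2.
After stage 1 the state is |+y⟩; P(|-z⟩) = |⟨-z|+y⟩|² = 1/2.
After stage 2 the state is |-z⟩; P(|-x⟩) = |⟨-x|-z⟩|² = 1/2.
Joint probability = 1/2 × 1/2 × 1/2 = 0.125.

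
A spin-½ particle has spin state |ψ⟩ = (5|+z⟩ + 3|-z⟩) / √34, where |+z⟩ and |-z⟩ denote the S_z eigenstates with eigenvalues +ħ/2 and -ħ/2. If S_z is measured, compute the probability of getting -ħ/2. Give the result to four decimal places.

0.2647

The -ħ/2 outcome corresponds to |-z⟩. Its amplitude in |ψ⟩ is 3/√34.
P = |3|² / 34 = 9/34.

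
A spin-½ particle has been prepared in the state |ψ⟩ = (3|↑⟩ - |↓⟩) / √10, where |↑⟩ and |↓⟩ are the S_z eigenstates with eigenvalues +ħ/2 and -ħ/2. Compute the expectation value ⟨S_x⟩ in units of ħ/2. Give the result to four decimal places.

⟨σ_x⟩ = 2 Re(a* b)/(|a|²+|b|²) with a = 3, b = -1.
a* b = -3, so ⟨σ_x⟩ = -6/10.
⟨S_x⟩ = (ħ/2)·⟨σ_x⟩.

-0.6000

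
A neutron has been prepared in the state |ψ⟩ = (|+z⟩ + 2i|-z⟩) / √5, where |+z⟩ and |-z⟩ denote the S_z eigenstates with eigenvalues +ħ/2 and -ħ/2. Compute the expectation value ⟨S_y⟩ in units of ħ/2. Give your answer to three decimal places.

⟨σ_y⟩ = 2 Im(a* b)/(|a|²+|b|²) with a = 1, b = 2i.
a* b = 2i, so ⟨σ_y⟩ = 4/5.
⟨S_y⟩ = (ħ/2)·⟨σ_y⟩.

0.800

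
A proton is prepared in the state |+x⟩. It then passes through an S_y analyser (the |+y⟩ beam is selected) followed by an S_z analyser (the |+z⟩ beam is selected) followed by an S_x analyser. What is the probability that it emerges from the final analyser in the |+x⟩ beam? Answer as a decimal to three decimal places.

First analyser (S_y): from |+x⟩, P(|+y⟩) = 1/2.
After stage 1 the state is |+y⟩; P(|+z⟩) = |⟨+z|+y⟩|² = 1/2.
After stage 2 the state is |+z⟩; P(|+x⟩) = |⟨+x|+z⟩|² = 1/2.
Joint probability = 1/2 × 1/2 × 1/2 = 0.125.

0.125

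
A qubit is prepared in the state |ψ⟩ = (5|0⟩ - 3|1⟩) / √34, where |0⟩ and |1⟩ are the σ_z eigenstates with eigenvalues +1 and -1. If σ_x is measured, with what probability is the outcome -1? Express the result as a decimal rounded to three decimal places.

0.941

|-x⟩ = (|0⟩ - |1⟩)/√2, so ⟨-x|ψ⟩ = (8) / (√2·√34).
P = |8|² / 68 = 64/68.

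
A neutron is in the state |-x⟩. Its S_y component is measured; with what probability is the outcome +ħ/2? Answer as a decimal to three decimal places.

0.500

In the S_z basis, |-x⟩ = (|↑⟩ - |↓⟩)/√2 and |+y⟩ = (|↑⟩ + i|↓⟩)/√2.
|⟨+y|-x⟩|² = 1/2.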